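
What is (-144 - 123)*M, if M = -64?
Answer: 17088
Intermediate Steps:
(-144 - 123)*M = (-144 - 123)*(-64) = -267*(-64) = 17088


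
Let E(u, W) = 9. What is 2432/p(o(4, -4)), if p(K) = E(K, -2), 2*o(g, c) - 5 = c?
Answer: 2432/9 ≈ 270.22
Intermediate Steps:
o(g, c) = 5/2 + c/2
p(K) = 9
2432/p(o(4, -4)) = 2432/9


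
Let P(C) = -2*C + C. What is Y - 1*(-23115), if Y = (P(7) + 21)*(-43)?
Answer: 22513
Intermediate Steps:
P(C) = -C
Y = -602 (Y = (-1*7 + 21)*(-43) = (-7 + 21)*(-43) = 14*(-43) = -602)
Y - 1*(-23115) = -602 - 1*(-23115) = -602 + 23115 = 22513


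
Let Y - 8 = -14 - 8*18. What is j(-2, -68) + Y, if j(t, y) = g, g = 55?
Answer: -95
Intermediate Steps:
Y = -150 (Y = 8 + (-14 - 8*18) = 8 + (-14 - 144) = 8 - 158 = -150)
j(t, y) = 55
j(-2, -68) + Y = 55 - 150 = -95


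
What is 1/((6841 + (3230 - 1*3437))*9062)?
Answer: 1/60117308 ≈ 1.6634e-8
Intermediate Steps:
1/((6841 + (3230 - 1*3437))*9062) = (1/9062)/(6841 + (3230 - 3437)) = (1/9062)/(6841 - 207) = (1/9062)/6634 = (1/6634)*(1/9062) = 1/60117308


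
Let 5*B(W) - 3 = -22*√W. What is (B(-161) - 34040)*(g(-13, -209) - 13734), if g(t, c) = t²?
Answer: 461744461 + 59686*I*√161 ≈ 4.6174e+8 + 7.5733e+5*I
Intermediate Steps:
B(W) = ⅗ - 22*√W/5 (B(W) = ⅗ + (-22*√W)/5 = ⅗ - 22*√W/5)
(B(-161) - 34040)*(g(-13, -209) - 13734) = ((⅗ - 22*I*√161/5) - 34040)*((-13)² - 13734) = ((⅗ - 22*I*√161/5) - 34040)*(169 - 13734) = ((⅗ - 22*I*√161/5) - 34040)*(-13565) = (-170197/5 - 22*I*√161/5)*(-13565) = 461744461 + 59686*I*√161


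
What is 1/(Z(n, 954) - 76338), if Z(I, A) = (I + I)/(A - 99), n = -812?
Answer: -855/65270614 ≈ -1.3099e-5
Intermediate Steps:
Z(I, A) = 2*I/(-99 + A) (Z(I, A) = (2*I)/(-99 + A) = 2*I/(-99 + A))
1/(Z(n, 954) - 76338) = 1/(2*(-812)/(-99 + 954) - 76338) = 1/(2*(-812)/855 - 76338) = 1/(2*(-812)*(1/855) - 76338) = 1/(-1624/855 - 76338) = 1/(-65270614/855) = -855/65270614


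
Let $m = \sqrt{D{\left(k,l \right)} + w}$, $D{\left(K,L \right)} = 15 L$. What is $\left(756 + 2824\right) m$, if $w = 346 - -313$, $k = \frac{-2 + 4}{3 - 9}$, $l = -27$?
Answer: $3580 \sqrt{254} \approx 57056.0$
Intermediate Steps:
$k = - \frac{1}{3}$ ($k = \frac{2}{-6} = 2 \left(- \frac{1}{6}\right) = - \frac{1}{3} \approx -0.33333$)
$w = 659$ ($w = 346 + 313 = 659$)
$m = \sqrt{254}$ ($m = \sqrt{15 \left(-27\right) + 659} = \sqrt{-405 + 659} = \sqrt{254} \approx 15.937$)
$\left(756 + 2824\right) m = \left(756 + 2824\right) \sqrt{254} = 3580 \sqrt{254}$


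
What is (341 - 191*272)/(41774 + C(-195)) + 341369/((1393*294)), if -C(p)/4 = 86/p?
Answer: -47885880803/119151476661 ≈ -0.40189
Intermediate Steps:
C(p) = -344/p
(341 - 191*272)/(41774 + C(-195)) + 341369/((1393*294)) = (341 - 191*272)/(41774 - 344/(-195)) + 341369/((1393*294)) = (341 - 51952)/(41774 - 344*(-1/195)) + 341369/409542 = -51611/(41774 + 344/195) + 341369*(1/409542) = -51611/8146274/195 + 48767/58506 = -51611*195/8146274 + 48767/58506 = -10064145/8146274 + 48767/58506 = -47885880803/119151476661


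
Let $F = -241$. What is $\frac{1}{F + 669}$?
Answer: $\frac{1}{428} \approx 0.0023364$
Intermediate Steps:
$\frac{1}{F + 669} = \frac{1}{-241 + 669} = \frac{1}{428}$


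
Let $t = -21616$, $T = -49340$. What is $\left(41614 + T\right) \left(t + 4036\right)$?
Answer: $135823080$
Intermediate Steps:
$\left(41614 + T\right) \left(t + 4036\right) = \left(41614 - 49340\right) \left(-21616 + 4036\right) = \left(-7726\right) \left(-17580\right) = 135823080$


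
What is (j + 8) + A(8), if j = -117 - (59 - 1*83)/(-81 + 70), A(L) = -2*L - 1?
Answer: -1410/11 ≈ -128.18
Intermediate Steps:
A(L) = -1 - 2*L
j = -1311/11 (j = -117 - (59 - 83)/(-11) = -117 - (-24)*(-1)/11 = -117 - 1*24/11 = -117 - 24/11 = -1311/11 ≈ -119.18)
(j + 8) + A(8) = (-1311/11 + 8) + (-1 - 2*8) = -1223/11 + (-1 - 16) = -1223/11 - 17 = -1410/11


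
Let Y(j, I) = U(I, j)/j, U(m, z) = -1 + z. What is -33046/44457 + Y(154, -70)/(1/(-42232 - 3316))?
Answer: -22129927628/489027 ≈ -45253.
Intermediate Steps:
Y(j, I) = (-1 + j)/j
-33046/44457 + Y(154, -70)/(1/(-42232 - 3316)) = -33046/44457 + ((-1 + 154)/154)/(1/(-42232 - 3316)) = -33046*1/44457 + ((1/154)*153)/(1/(-45548)) = -33046/44457 + 153/(154*(-1/45548)) = -33046/44457 + (153/154)*(-45548) = -33046/44457 - 3484422/77 = -22129927628/489027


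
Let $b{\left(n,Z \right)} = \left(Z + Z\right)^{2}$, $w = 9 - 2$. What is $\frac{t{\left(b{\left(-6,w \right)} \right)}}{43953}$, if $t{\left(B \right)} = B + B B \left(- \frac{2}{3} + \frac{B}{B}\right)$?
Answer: $\frac{796}{2691} \approx 0.2958$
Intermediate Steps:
$w = 7$ ($w = 9 - 2 = 7$)
$b{\left(n,Z \right)} = 4 Z^{2}$ ($b{\left(n,Z \right)} = \left(2 Z\right)^{2} = 4 Z^{2}$)
$t{\left(B \right)} = B + \frac{B^{2}}{3}$ ($t{\left(B \right)} = B + B B \left(\left(-2\right) \frac{1}{3} + 1\right) = B + B B \left(- \frac{2}{3} + 1\right) = B + B B \frac{1}{3} = B + B \frac{B}{3} = B + \frac{B^{2}}{3}$)
$\frac{t{\left(b{\left(-6,w \right)} \right)}}{43953} = \frac{\frac{1}{3} \cdot 4 \cdot 7^{2} \left(3 + 4 \cdot 7^{2}\right)}{43953} = \frac{4 \cdot 49 \left(3 + 4 \cdot 49\right)}{3} \cdot \frac{1}{43953} = \frac{1}{3} \cdot 196 \left(3 + 196\right) \frac{1}{43953} = \frac{1}{3} \cdot 196 \cdot 199 \cdot \frac{1}{43953} = \frac{39004}{3} \cdot \frac{1}{43953} = \frac{796}{2691}$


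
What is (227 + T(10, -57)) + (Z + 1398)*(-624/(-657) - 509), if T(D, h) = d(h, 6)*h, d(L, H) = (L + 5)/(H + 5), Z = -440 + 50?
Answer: -410829395/803 ≈ -5.1162e+5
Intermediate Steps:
Z = -390
d(L, H) = (5 + L)/(5 + H)
T(D, h) = h*(5/11 + h/11) (T(D, h) = ((5 + h)/(5 + 6))*h = ((5 + h)/11)*h = (5/11 + h/11)*h = h*(5/11 + h/11))
(227 + T(10, -57)) + (Z + 1398)*(-624/(-657) - 509) = (227 + (1/11)*(-57)*(5 - 57)) + (-390 + 1398)*(-624/(-657) - 509) = (227 + (1/11)*(-57)*(-52)) + 1008*(-624*(-1/657) - 509) = (227 + 2964/11) + 1008*(208/219 - 509) = 5461/11 + 1008*(-111263/219) = 5461/11 - 37384368/73 = -410829395/803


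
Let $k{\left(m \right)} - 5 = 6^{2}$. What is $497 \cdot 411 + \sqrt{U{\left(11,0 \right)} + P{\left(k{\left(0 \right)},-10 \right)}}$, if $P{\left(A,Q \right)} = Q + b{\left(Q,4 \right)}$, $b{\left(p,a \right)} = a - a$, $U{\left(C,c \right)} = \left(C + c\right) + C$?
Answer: $204267 + 2 \sqrt{3} \approx 2.0427 \cdot 10^{5}$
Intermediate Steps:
$U{\left(C,c \right)} = c + 2 C$
$b{\left(p,a \right)} = 0$
$k{\left(m \right)} = 41$ ($k{\left(m \right)} = 5 + 6^{2} = 5 + 36 = 41$)
$P{\left(A,Q \right)} = Q$ ($P{\left(A,Q \right)} = Q + 0 = Q$)
$497 \cdot 411 + \sqrt{U{\left(11,0 \right)} + P{\left(k{\left(0 \right)},-10 \right)}} = 497 \cdot 411 + \sqrt{\left(0 + 2 \cdot 11\right) - 10} = 204267 + \sqrt{\left(0 + 22\right) - 10} = 204267 + \sqrt{22 - 10} = 204267 + \sqrt{12} = 204267 + 2 \sqrt{3}$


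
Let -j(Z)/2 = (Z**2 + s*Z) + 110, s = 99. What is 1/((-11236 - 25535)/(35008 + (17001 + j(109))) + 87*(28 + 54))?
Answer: 6445/45941859 ≈ 0.00014029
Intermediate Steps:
j(Z) = -220 - 198*Z - 2*Z**2 (j(Z) = -2*((Z**2 + 99*Z) + 110) = -2*(110 + Z**2 + 99*Z) = -220 - 198*Z - 2*Z**2)
1/((-11236 - 25535)/(35008 + (17001 + j(109))) + 87*(28 + 54)) = 1/((-11236 - 25535)/(35008 + (17001 + (-220 - 198*109 - 2*109**2))) + 87*(28 + 54)) = 1/(-36771/(35008 + (17001 + (-220 - 21582 - 2*11881))) + 87*82) = 1/(-36771/(35008 + (17001 + (-220 - 21582 - 23762))) + 7134) = 1/(-36771/(35008 + (17001 - 45564)) + 7134) = 1/(-36771/(35008 - 28563) + 7134) = 1/(-36771/6445 + 7134) = 1/(45941859/6445) = 6445/45941859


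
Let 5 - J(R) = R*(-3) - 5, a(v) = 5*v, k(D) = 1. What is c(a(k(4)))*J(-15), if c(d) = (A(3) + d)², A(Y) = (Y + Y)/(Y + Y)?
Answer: -1260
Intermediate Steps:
A(Y) = 1 (A(Y) = (2*Y)/((2*Y)) = (2*Y)*(1/(2*Y)) = 1)
J(R) = 10 + 3*R (J(R) = 5 - (R*(-3) - 5) = 5 - (-3*R - 5) = 5 - (-5 - 3*R) = 5 + (5 + 3*R) = 10 + 3*R)
c(d) = (1 + d)²
c(a(k(4)))*J(-15) = (1 + 5*1)²*(10 + 3*(-15)) = (1 + 5)²*(10 - 45) = 6²*(-35) = 36*(-35) = -1260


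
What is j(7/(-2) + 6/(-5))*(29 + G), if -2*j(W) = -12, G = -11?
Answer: 108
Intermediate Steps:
j(W) = 6 (j(W) = -½*(-12) = 6)
j(7/(-2) + 6/(-5))*(29 + G) = 6*(29 - 11) = 6*18 = 108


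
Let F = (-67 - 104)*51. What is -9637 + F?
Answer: -18358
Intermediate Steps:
F = -8721 (F = -171*51 = -8721)
-9637 + F = -9637 - 8721 = -18358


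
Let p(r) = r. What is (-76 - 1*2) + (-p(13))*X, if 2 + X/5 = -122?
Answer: 7982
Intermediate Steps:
X = -620 (X = -10 + 5*(-122) = -10 - 610 = -620)
(-76 - 1*2) + (-p(13))*X = (-76 - 1*2) - 1*13*(-620) = (-76 - 2) - 13*(-620) = -78 + 8060 = 7982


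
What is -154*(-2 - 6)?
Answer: 1232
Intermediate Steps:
-154*(-2 - 6) = -154*(-8) = 1232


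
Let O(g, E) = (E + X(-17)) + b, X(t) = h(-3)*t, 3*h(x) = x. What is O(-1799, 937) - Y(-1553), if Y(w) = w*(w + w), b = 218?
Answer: -4822446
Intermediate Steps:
h(x) = x/3
Y(w) = 2*w² (Y(w) = w*(2*w) = 2*w²)
X(t) = -t (X(t) = ((⅓)*(-3))*t = -t)
O(g, E) = 235 + E (O(g, E) = (E - 1*(-17)) + 218 = (E + 17) + 218 = (17 + E) + 218 = 235 + E)
O(-1799, 937) - Y(-1553) = (235 + 937) - 2*(-1553)² = 1172 - 2*2411809 = 1172 - 1*4823618 = 1172 - 4823618 = -4822446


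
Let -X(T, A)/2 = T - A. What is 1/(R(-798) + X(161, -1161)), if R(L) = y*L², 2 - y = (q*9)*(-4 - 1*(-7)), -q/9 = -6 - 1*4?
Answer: -1/1546162756 ≈ -6.4676e-10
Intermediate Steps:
q = 90 (q = -9*(-6 - 1*4) = -9*(-6 - 4) = -9*(-10) = 90)
X(T, A) = -2*T + 2*A (X(T, A) = -2*(T - A) = -2*T + 2*A)
y = -2428 (y = 2 - 90*9*(-4 - 1*(-7)) = 2 - 810*(-4 + 7) = 2 - 810*3 = 2 - 1*2430 = 2 - 2430 = -2428)
R(L) = -2428*L²
1/(R(-798) + X(161, -1161)) = 1/(-2428*(-798)² + (-2*161 + 2*(-1161))) = 1/(-2428*636804 + (-322 - 2322)) = 1/(-1546160112 - 2644) = 1/(-1546162756) = -1/1546162756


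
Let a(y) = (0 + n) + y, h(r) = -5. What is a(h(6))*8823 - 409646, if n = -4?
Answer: -489053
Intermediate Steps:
a(y) = -4 + y (a(y) = (0 - 4) + y = -4 + y)
a(h(6))*8823 - 409646 = (-4 - 5)*8823 - 409646 = -9*8823 - 409646 = -79407 - 409646 = -489053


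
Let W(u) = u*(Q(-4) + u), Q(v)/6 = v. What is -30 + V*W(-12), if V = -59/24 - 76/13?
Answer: -47028/13 ≈ -3617.5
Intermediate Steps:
V = -2591/312 (V = -59*1/24 - 76*1/13 = -59/24 - 76/13 = -2591/312 ≈ -8.3045)
Q(v) = 6*v
W(u) = u*(-24 + u) (W(u) = u*(6*(-4) + u) = u*(-24 + u))
-30 + V*W(-12) = -30 - (-2591)*(-24 - 12)/26 = -30 - (-2591)*(-36)/26 = -30 - 2591/312*432 = -30 - 46638/13 = -47028/13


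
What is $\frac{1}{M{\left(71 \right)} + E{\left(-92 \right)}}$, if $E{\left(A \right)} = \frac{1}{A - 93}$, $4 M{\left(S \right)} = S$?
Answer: $\frac{740}{13131} \approx 0.056355$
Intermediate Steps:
$M{\left(S \right)} = \frac{S}{4}$
$E{\left(A \right)} = \frac{1}{-93 + A}$
$\frac{1}{M{\left(71 \right)} + E{\left(-92 \right)}} = \frac{1}{\frac{1}{4} \cdot 71 + \frac{1}{-93 - 92}} = \frac{1}{\frac{71}{4} + \frac{1}{-185}} = \frac{1}{\frac{71}{4} - \frac{1}{185}} = \frac{1}{\frac{13131}{740}} = \frac{740}{13131}$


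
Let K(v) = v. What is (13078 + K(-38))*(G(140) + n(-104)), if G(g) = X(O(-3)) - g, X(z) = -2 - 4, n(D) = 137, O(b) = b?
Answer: -117360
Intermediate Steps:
X(z) = -6
G(g) = -6 - g
(13078 + K(-38))*(G(140) + n(-104)) = (13078 - 38)*((-6 - 1*140) + 137) = 13040*((-6 - 140) + 137) = 13040*(-146 + 137) = 13040*(-9) = -117360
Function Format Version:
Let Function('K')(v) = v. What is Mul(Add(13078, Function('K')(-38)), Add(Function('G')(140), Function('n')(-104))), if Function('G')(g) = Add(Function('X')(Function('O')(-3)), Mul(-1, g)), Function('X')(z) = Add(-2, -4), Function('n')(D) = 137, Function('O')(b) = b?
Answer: -117360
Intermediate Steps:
Function('X')(z) = -6
Function('G')(g) = Add(-6, Mul(-1, g))
Mul(Add(13078, Function('K')(-38)), Add(Function('G')(140), Function('n')(-104))) = Mul(Add(13078, -38), Add(Add(-6, Mul(-1, 140)), 137)) = Mul(13040, Add(Add(-6, -140), 137)) = Mul(13040, Add(-146, 137)) = Mul(13040, -9) = -117360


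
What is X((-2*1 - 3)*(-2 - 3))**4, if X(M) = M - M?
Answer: 0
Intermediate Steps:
X(M) = 0
X((-2*1 - 3)*(-2 - 3))**4 = 0**4 = 0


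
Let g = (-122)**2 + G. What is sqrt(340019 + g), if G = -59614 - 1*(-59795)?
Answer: 2*sqrt(88771) ≈ 595.89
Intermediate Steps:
G = 181 (G = -59614 + 59795 = 181)
g = 15065 (g = (-122)**2 + 181 = 14884 + 181 = 15065)
sqrt(340019 + g) = sqrt(340019 + 15065) = sqrt(355084) = 2*sqrt(88771)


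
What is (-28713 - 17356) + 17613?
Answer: -28456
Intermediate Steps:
(-28713 - 17356) + 17613 = -46069 + 17613 = -28456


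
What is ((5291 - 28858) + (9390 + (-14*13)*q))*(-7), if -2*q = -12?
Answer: 106883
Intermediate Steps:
q = 6 (q = -½*(-12) = 6)
((5291 - 28858) + (9390 + (-14*13)*q))*(-7) = ((5291 - 28858) + (9390 - 14*13*6))*(-7) = (-23567 + (9390 - 182*6))*(-7) = (-23567 + (9390 - 1092))*(-7) = (-23567 + 8298)*(-7) = -15269*(-7) = 106883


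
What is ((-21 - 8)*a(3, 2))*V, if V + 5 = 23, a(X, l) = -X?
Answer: 1566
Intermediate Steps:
V = 18 (V = -5 + 23 = 18)
((-21 - 8)*a(3, 2))*V = ((-21 - 8)*(-1*3))*18 = -29*(-3)*18 = 87*18 = 1566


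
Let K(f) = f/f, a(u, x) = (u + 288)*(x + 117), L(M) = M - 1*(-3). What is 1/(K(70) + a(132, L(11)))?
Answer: 1/55021 ≈ 1.8175e-5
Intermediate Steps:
L(M) = 3 + M (L(M) = M + 3 = 3 + M)
a(u, x) = (117 + x)*(288 + u) (a(u, x) = (288 + u)*(117 + x) = (117 + x)*(288 + u))
K(f) = 1
1/(K(70) + a(132, L(11))) = 1/(1 + (33696 + 117*132 + 288*(3 + 11) + 132*(3 + 11))) = 1/(1 + (33696 + 15444 + 288*14 + 132*14)) = 1/(1 + (33696 + 15444 + 4032 + 1848)) = 1/(1 + 55020) = 1/55021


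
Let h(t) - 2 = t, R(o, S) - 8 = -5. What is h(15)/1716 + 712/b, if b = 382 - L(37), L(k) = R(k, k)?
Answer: 1228235/650364 ≈ 1.8885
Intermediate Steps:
R(o, S) = 3 (R(o, S) = 8 - 5 = 3)
h(t) = 2 + t
L(k) = 3
b = 379 (b = 382 - 1*3 = 382 - 3 = 379)
h(15)/1716 + 712/b = (2 + 15)/1716 + 712/379 = 17*(1/1716) + 712*(1/379) = 17/1716 + 712/379 = 1228235/650364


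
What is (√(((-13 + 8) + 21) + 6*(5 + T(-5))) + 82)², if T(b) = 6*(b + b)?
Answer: (82 + I*√314)² ≈ 6410.0 + 2906.1*I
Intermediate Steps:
T(b) = 12*b (T(b) = 6*(2*b) = 12*b)
(√(((-13 + 8) + 21) + 6*(5 + T(-5))) + 82)² = (√(((-13 + 8) + 21) + 6*(5 + 12*(-5))) + 82)² = (√((-5 + 21) + 6*(5 - 60)) + 82)² = (√(16 + 6*(-55)) + 82)² = (√(16 - 330) + 82)² = (√(-314) + 82)² = (I*√314 + 82)² = (82 + I*√314)²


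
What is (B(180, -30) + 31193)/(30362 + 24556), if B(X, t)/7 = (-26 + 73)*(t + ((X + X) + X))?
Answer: 198983/54918 ≈ 3.6233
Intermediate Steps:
B(X, t) = 329*t + 987*X (B(X, t) = 7*((-26 + 73)*(t + ((X + X) + X))) = 7*(47*(t + (2*X + X))) = 7*(47*(t + 3*X)) = 7*(47*t + 141*X) = 329*t + 987*X)
(B(180, -30) + 31193)/(30362 + 24556) = ((329*(-30) + 987*180) + 31193)/(30362 + 24556) = ((-9870 + 177660) + 31193)/54918 = (167790 + 31193)*(1/54918) = 198983*(1/54918) = 198983/54918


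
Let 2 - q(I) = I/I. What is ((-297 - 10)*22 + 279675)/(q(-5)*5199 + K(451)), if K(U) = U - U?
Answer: 272921/5199 ≈ 52.495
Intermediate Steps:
K(U) = 0
q(I) = 1 (q(I) = 2 - I/I = 2 - 1*1 = 2 - 1 = 1)
((-297 - 10)*22 + 279675)/(q(-5)*5199 + K(451)) = ((-297 - 10)*22 + 279675)/(1*5199 + 0) = (-307*22 + 279675)/(5199 + 0) = (-6754 + 279675)/5199 = 272921*(1/5199) = 272921/5199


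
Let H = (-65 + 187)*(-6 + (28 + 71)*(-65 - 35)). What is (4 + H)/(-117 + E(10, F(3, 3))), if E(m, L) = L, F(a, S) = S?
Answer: 604264/57 ≈ 10601.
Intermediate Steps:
H = -1208532 (H = 122*(-6 + 99*(-100)) = 122*(-6 - 9900) = 122*(-9906) = -1208532)
(4 + H)/(-117 + E(10, F(3, 3))) = (4 - 1208532)/(-117 + 3) = -1208528/(-114) = -1208528*(-1/114) = 604264/57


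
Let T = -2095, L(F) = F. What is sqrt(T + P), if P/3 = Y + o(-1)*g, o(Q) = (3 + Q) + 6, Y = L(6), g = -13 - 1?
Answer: I*sqrt(2413) ≈ 49.122*I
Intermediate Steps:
g = -14
Y = 6
o(Q) = 9 + Q
P = -318 (P = 3*(6 + (9 - 1)*(-14)) = 3*(6 + 8*(-14)) = 3*(6 - 112) = 3*(-106) = -318)
sqrt(T + P) = sqrt(-2095 - 318) = sqrt(-2413) = I*sqrt(2413)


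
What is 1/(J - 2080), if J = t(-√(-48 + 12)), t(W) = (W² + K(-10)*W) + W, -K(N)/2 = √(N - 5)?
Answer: -1/(2116 + 6*I + 12*√15) ≈ -0.00046243 + 1.2831e-6*I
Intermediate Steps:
K(N) = -2*√(-5 + N) (K(N) = -2*√(N - 5) = -2*√(-5 + N))
t(W) = W + W² - 2*I*W*√15 (t(W) = (W² + (-2*√(-5 - 10))*W) + W = (W² + (-2*I*√15)*W) + W = (W² - 2*I*W*√15) + W = W + W² - 2*I*W*√15)
J = -6*I*(1 - 6*I - 2*I*√15) (J = (-√(-48 + 12))*(1 - √(-48 + 12) - 2*I*√15) = (-√(-36))*(1 - √(-36) - 2*I*√15) = (-6*I)*(1 - 6*I - 2*I*√15) = -6*I*(1 - 6*I - 2*I*√15) ≈ -82.476 - 6.0*I)
1/(J - 2080) = 1/((-36 - 12*√15 - 6*I) - 2080) = 1/(-2116 - 12*√15 - 6*I)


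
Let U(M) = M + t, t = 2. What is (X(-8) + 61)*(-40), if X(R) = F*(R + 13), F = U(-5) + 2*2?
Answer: -2640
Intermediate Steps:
U(M) = 2 + M (U(M) = M + 2 = 2 + M)
F = 1 (F = (2 - 5) + 2*2 = -3 + 4 = 1)
X(R) = 13 + R (X(R) = 1*(R + 13) = 1*(13 + R) = 13 + R)
(X(-8) + 61)*(-40) = ((13 - 8) + 61)*(-40) = (5 + 61)*(-40) = 66*(-40) = -2640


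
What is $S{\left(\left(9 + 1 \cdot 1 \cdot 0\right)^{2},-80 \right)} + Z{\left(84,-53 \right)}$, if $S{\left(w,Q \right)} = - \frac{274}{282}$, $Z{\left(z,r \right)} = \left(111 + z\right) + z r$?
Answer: $- \frac{600374}{141} \approx -4258.0$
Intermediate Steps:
$Z{\left(z,r \right)} = 111 + z + r z$ ($Z{\left(z,r \right)} = \left(111 + z\right) + r z = 111 + z + r z$)
$S{\left(w,Q \right)} = - \frac{137}{141}$ ($S{\left(w,Q \right)} = \left(-274\right) \frac{1}{282} = - \frac{137}{141}$)
$S{\left(\left(9 + 1 \cdot 1 \cdot 0\right)^{2},-80 \right)} + Z{\left(84,-53 \right)} = - \frac{137}{141} + \left(111 + 84 - 4452\right) = - \frac{137}{141} - 4257 = - \frac{600374}{141}$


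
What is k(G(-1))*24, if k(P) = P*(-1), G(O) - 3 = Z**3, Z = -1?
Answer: -48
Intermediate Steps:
G(O) = 2 (G(O) = 3 + (-1)**3 = 3 - 1 = 2)
k(P) = -P
k(G(-1))*24 = -1*2*24 = -2*24 = -48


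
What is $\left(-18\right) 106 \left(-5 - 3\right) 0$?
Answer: $0$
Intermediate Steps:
$\left(-18\right) 106 \left(-5 - 3\right) 0 = - 1908 \left(\left(-8\right) 0\right) = \left(-1908\right) 0 = 0$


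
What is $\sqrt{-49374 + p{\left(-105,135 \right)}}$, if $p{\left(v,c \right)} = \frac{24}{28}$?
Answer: $\frac{2 i \sqrt{604821}}{7} \approx 222.2 i$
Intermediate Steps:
$p{\left(v,c \right)} = \frac{6}{7}$ ($p{\left(v,c \right)} = 24 \cdot \frac{1}{28} = \frac{6}{7}$)
$\sqrt{-49374 + p{\left(-105,135 \right)}} = \sqrt{-49374 + \frac{6}{7}} = \sqrt{- \frac{345612}{7}} = \frac{2 i \sqrt{604821}}{7}$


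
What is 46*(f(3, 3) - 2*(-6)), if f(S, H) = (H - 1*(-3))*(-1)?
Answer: 276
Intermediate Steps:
f(S, H) = -3 - H (f(S, H) = (H + 3)*(-1) = (3 + H)*(-1) = -3 - H)
46*(f(3, 3) - 2*(-6)) = 46*((-3 - 1*3) - 2*(-6)) = 46*((-3 - 3) + 12) = 46*(-6 + 12) = 46*6 = 276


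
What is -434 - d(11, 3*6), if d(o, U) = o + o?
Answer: -456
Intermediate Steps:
d(o, U) = 2*o
-434 - d(11, 3*6) = -434 - 2*11 = -434 - 1*22 = -434 - 22 = -456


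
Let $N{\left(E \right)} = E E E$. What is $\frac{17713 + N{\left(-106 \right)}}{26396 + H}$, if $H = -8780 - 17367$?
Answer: $- \frac{391101}{83} \approx -4712.1$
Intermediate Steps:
$H = -26147$
$N{\left(E \right)} = E^{3}$ ($N{\left(E \right)} = E^{2} E = E^{3}$)
$\frac{17713 + N{\left(-106 \right)}}{26396 + H} = \frac{17713 + \left(-106\right)^{3}}{26396 - 26147} = \frac{17713 - 1191016}{249} = \left(-1173303\right) \frac{1}{249} = - \frac{391101}{83}$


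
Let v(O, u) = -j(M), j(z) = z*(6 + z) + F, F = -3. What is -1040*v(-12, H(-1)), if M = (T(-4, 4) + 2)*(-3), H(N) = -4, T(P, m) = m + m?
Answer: 745680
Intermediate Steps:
T(P, m) = 2*m
M = -30 (M = (2*4 + 2)*(-3) = (8 + 2)*(-3) = 10*(-3) = -30)
j(z) = -3 + z*(6 + z) (j(z) = z*(6 + z) - 3 = -3 + z*(6 + z))
v(O, u) = -717 (v(O, u) = -(-3 + (-30)**2 + 6*(-30)) = -(-3 + 900 - 180) = -1*717 = -717)
-1040*v(-12, H(-1)) = -1040*(-717) = 745680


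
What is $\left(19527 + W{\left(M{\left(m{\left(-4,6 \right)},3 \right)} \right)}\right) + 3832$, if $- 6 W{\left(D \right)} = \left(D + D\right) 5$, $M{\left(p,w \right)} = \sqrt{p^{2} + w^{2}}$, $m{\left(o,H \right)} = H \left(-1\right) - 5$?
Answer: $23359 - \frac{5 \sqrt{130}}{3} \approx 23340.0$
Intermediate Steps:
$m{\left(o,H \right)} = -5 - H$ ($m{\left(o,H \right)} = - H - 5 = -5 - H$)
$W{\left(D \right)} = - \frac{5 D}{3}$ ($W{\left(D \right)} = - \frac{\left(D + D\right) 5}{6} = - \frac{2 D 5}{6} = - \frac{10 D}{6} = - \frac{5 D}{3}$)
$\left(19527 + W{\left(M{\left(m{\left(-4,6 \right)},3 \right)} \right)}\right) + 3832 = \left(19527 - \frac{5 \sqrt{\left(-5 - 6\right)^{2} + 3^{2}}}{3}\right) + 3832 = \left(19527 - \frac{5 \sqrt{\left(-5 - 6\right)^{2} + 9}}{3}\right) + 3832 = \left(19527 - \frac{5 \sqrt{\left(-11\right)^{2} + 9}}{3}\right) + 3832 = \left(19527 - \frac{5 \sqrt{121 + 9}}{3}\right) + 3832 = \left(19527 - \frac{5 \sqrt{130}}{3}\right) + 3832 = 23359 - \frac{5 \sqrt{130}}{3}$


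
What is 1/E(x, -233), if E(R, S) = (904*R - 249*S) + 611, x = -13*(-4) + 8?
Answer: 1/112868 ≈ 8.8599e-6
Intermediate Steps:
x = 60 (x = 52 + 8 = 60)
E(R, S) = 611 - 249*S + 904*R (E(R, S) = (-249*S + 904*R) + 611 = 611 - 249*S + 904*R)
1/E(x, -233) = 1/(611 - 249*(-233) + 904*60) = 1/(611 + 58017 + 54240) = 1/112868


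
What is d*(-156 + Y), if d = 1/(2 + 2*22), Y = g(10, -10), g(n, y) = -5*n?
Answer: -103/23 ≈ -4.4783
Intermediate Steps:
Y = -50 (Y = -5*10 = -50)
d = 1/46 (d = 1/(2 + 44) = 1/46 ≈ 0.021739)
d*(-156 + Y) = (-156 - 50)/46 = (1/46)*(-206) = -103/23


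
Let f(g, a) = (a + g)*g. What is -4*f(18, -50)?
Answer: 2304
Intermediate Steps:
f(g, a) = g*(a + g)
-4*f(18, -50) = -72*(-50 + 18) = -72*(-32) = -4*(-576) = 2304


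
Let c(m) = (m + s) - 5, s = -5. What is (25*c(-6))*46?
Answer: -18400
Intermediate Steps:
c(m) = -10 + m (c(m) = (m - 5) - 5 = (-5 + m) - 5 = -10 + m)
(25*c(-6))*46 = (25*(-10 - 6))*46 = (25*(-16))*46 = -400*46 = -18400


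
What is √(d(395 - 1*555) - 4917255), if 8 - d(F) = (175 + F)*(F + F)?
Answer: I*√4912447 ≈ 2216.4*I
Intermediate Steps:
d(F) = 8 - 2*F*(175 + F) (d(F) = 8 - (175 + F)*(F + F) = 8 - (175 + F)*2*F = 8 - 2*F*(175 + F))
√(d(395 - 1*555) - 4917255) = √((8 - 350*(395 - 1*555) - 2*(395 - 1*555)²) - 4917255) = √((8 - 350*(395 - 555) - 2*(395 - 555)²) - 4917255) = √((8 - 350*(-160) - 2*(-160)²) - 4917255) = √((8 + 56000 - 2*25600) - 4917255) = √((8 + 56000 - 51200) - 4917255) = √(4808 - 4917255) = √(-4912447) = I*√4912447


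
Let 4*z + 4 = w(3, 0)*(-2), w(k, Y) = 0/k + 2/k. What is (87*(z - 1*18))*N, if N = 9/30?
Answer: -2523/5 ≈ -504.60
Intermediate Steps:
N = 3/10 (N = 9*(1/30) = 3/10 ≈ 0.30000)
w(k, Y) = 2/k (w(k, Y) = 0 + 2/k = 2/k)
z = -4/3 (z = -1 + ((2/3)*(-2))/4 = -1 + ((2*(⅓))*(-2))/4 = -1 + ((⅔)*(-2))/4 = -1 + (¼)*(-4/3) = -1 - ⅓ = -4/3 ≈ -1.3333)
(87*(z - 1*18))*N = (87*(-4/3 - 1*18))*(3/10) = (87*(-4/3 - 18))*(3/10) = (87*(-58/3))*(3/10) = -1682*3/10 = -2523/5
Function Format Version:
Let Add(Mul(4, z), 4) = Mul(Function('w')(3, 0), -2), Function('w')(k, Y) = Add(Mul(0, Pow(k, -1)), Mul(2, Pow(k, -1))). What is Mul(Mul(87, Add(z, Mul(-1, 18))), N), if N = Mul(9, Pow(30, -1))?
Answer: Rational(-2523, 5) ≈ -504.60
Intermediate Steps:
N = Rational(3, 10) (N = Mul(9, Rational(1, 30)) = Rational(3, 10) ≈ 0.30000)
Function('w')(k, Y) = Mul(2, Pow(k, -1)) (Function('w')(k, Y) = Add(0, Mul(2, Pow(k, -1))) = Mul(2, Pow(k, -1)))
z = Rational(-4, 3) (z = Add(-1, Mul(Rational(1, 4), Mul(Mul(2, Pow(3, -1)), -2))) = Add(-1, Mul(Rational(1, 4), Mul(Mul(2, Rational(1, 3)), -2))) = Add(-1, Mul(Rational(1, 4), Mul(Rational(2, 3), -2))) = Add(-1, Mul(Rational(1, 4), Rational(-4, 3))) = Add(-1, Rational(-1, 3)) = Rational(-4, 3) ≈ -1.3333)
Mul(Mul(87, Add(z, Mul(-1, 18))), N) = Mul(Mul(87, Add(Rational(-4, 3), Mul(-1, 18))), Rational(3, 10)) = Mul(Mul(87, Add(Rational(-4, 3), -18)), Rational(3, 10)) = Mul(Mul(87, Rational(-58, 3)), Rational(3, 10)) = Mul(-1682, Rational(3, 10)) = Rational(-2523, 5)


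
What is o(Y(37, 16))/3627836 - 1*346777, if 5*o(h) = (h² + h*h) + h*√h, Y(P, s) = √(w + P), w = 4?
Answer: -3145125211389/9069590 + 41^(¾)/18139180 ≈ -3.4678e+5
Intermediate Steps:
Y(P, s) = √(4 + P)
o(h) = h^(3/2)/5 + 2*h²/5 (o(h) = ((h² + h*h) + h*√h)/5 = ((h² + h²) + h^(3/2))/5 = (2*h² + h^(3/2))/5 = (h^(3/2) + 2*h²)/5 = h^(3/2)/5 + 2*h²/5)
o(Y(37, 16))/3627836 - 1*346777 = ((√(4 + 37))^(3/2)/5 + 2*(√(4 + 37))²/5)/3627836 - 1*346777 = ((√41)^(3/2)/5 + 2*(√41)²/5)*(1/3627836) - 346777 = (41^(¾)/5 + (⅖)*41)*(1/3627836) - 346777 = (41^(¾)/5 + 82/5)*(1/3627836) - 346777 = (82/5 + 41^(¾)/5)*(1/3627836) - 346777 = (41/9069590 + 41^(¾)/18139180) - 346777 = -3145125211389/9069590 + 41^(¾)/18139180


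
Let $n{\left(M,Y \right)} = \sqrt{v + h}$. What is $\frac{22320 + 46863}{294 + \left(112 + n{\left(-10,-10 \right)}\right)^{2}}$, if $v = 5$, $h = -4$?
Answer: $\frac{69183}{13063} \approx 5.2961$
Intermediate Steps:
$n{\left(M,Y \right)} = 1$ ($n{\left(M,Y \right)} = \sqrt{5 - 4} = \sqrt{1} = 1$)
$\frac{22320 + 46863}{294 + \left(112 + n{\left(-10,-10 \right)}\right)^{2}} = \frac{22320 + 46863}{294 + \left(112 + 1\right)^{2}} = \frac{69183}{294 + 113^{2}} = \frac{69183}{294 + 12769} = \frac{69183}{13063}$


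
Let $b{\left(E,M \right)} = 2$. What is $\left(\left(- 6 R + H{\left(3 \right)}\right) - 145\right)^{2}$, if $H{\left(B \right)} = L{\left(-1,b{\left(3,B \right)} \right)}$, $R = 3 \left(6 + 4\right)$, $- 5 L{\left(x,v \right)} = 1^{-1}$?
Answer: $\frac{2643876}{25} \approx 1.0576 \cdot 10^{5}$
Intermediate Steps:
$L{\left(x,v \right)} = - \frac{1}{5}$ ($L{\left(x,v \right)} = - \frac{1}{5 \cdot 1} = \left(- \frac{1}{5}\right) 1 = - \frac{1}{5}$)
$R = 30$ ($R = 3 \cdot 10 = 30$)
$H{\left(B \right)} = - \frac{1}{5}$
$\left(\left(- 6 R + H{\left(3 \right)}\right) - 145\right)^{2} = \left(\left(\left(-6\right) 30 - \frac{1}{5}\right) - 145\right)^{2} = \left(\left(-180 - \frac{1}{5}\right) - 145\right)^{2} = \left(- \frac{901}{5} - 145\right)^{2} = \left(- \frac{1626}{5}\right)^{2} = \frac{2643876}{25}$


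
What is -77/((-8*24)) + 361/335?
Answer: 95107/64320 ≈ 1.4787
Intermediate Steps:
-77/((-8*24)) + 361/335 = -77/(-192) + 361*(1/335) = -77*(-1/192) + 361/335 = 77/192 + 361/335 = 95107/64320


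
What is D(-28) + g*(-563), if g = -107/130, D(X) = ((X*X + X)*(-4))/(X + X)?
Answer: 67261/130 ≈ 517.39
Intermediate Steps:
D(X) = (-4*X - 4*X²)/(2*X) (D(X) = ((X² + X)*(-4))/((2*X)) = ((X + X²)*(-4))*(1/(2*X)) = (-4*X - 4*X²)*(1/(2*X)) = (-4*X - 4*X²)/(2*X))
g = -107/130 (g = -107*1/130 = -107/130 ≈ -0.82308)
D(-28) + g*(-563) = (-2 - 2*(-28)) - 107/130*(-563) = (-2 + 56) + 60241/130 = 54 + 60241/130 = 67261/130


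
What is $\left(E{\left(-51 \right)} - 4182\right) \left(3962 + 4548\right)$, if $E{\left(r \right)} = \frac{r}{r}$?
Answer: $-35580310$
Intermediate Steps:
$E{\left(r \right)} = 1$
$\left(E{\left(-51 \right)} - 4182\right) \left(3962 + 4548\right) = \left(1 - 4182\right) \left(3962 + 4548\right) = \left(-4181\right) 8510 = -35580310$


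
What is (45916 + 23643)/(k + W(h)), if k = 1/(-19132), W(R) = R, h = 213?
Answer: 1330802788/4075115 ≈ 326.57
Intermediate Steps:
k = -1/19132 ≈ -5.2268e-5
(45916 + 23643)/(k + W(h)) = (45916 + 23643)/(-1/19132 + 213) = 69559/(4075115/19132) = 69559*(19132/4075115) = 1330802788/4075115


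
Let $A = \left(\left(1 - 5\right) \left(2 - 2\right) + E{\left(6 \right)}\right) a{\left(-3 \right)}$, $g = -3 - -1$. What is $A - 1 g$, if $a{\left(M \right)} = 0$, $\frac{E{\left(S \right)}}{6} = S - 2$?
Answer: $2$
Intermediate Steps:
$g = -2$ ($g = -3 + 1 = -2$)
$E{\left(S \right)} = -12 + 6 S$ ($E{\left(S \right)} = 6 \left(S - 2\right) = 6 \left(-2 + S\right) = -12 + 6 S$)
$A = 0$ ($A = \left(\left(1 - 5\right) \left(2 - 2\right) + \left(-12 + 6 \cdot 6\right)\right) 0 = \left(\left(-4\right) 0 + \left(-12 + 36\right)\right) 0 = \left(0 + 24\right) 0 = 24 \cdot 0 = 0$)
$A - 1 g = 0 - 1 \left(-2\right) = 0 - -2 = 0 + 2 = 2$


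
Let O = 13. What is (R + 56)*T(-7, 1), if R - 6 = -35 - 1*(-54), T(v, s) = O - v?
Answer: 1620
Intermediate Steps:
T(v, s) = 13 - v
R = 25 (R = 6 + (-35 - 1*(-54)) = 6 + (-35 + 54) = 6 + 19 = 25)
(R + 56)*T(-7, 1) = (25 + 56)*(13 - 1*(-7)) = 81*(13 + 7) = 81*20 = 1620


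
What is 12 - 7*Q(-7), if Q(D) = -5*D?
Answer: -233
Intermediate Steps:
12 - 7*Q(-7) = 12 - (-35)*(-7) = 12 - 7*35 = 12 - 245 = -233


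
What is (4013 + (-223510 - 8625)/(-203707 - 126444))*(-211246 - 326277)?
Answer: -712286830621254/330151 ≈ -2.1575e+9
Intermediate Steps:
(4013 + (-223510 - 8625)/(-203707 - 126444))*(-211246 - 326277) = (4013 - 232135/(-330151))*(-537523) = (4013 - 232135*(-1/330151))*(-537523) = (4013 + 232135/330151)*(-537523) = (1325128098/330151)*(-537523) = -712286830621254/330151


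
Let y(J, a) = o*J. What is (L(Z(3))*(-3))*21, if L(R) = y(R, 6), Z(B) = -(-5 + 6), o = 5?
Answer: 315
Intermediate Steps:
Z(B) = -1 (Z(B) = -1*1 = -1)
y(J, a) = 5*J
L(R) = 5*R
(L(Z(3))*(-3))*21 = ((5*(-1))*(-3))*21 = -5*(-3)*21 = 15*21 = 315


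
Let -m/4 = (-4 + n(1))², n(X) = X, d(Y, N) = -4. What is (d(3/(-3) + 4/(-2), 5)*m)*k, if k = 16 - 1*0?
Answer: 2304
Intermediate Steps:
k = 16 (k = 16 + 0 = 16)
m = -36 (m = -4*(-4 + 1)² = -4*(-3)² = -4*9 = -36)
(d(3/(-3) + 4/(-2), 5)*m)*k = -4*(-36)*16 = 144*16 = 2304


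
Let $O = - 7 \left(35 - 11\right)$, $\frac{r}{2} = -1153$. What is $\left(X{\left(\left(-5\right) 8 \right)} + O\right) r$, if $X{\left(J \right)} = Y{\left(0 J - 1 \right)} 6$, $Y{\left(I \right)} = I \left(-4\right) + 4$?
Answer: $276720$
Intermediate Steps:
$r = -2306$ ($r = 2 \left(-1153\right) = -2306$)
$Y{\left(I \right)} = 4 - 4 I$ ($Y{\left(I \right)} = - 4 I + 4 = 4 - 4 I$)
$X{\left(J \right)} = 48$ ($X{\left(J \right)} = \left(4 - 4 \left(0 J - 1\right)\right) 6 = \left(4 - 4 \left(0 - 1\right)\right) 6 = \left(4 - -4\right) 6 = \left(4 + 4\right) 6 = 8 \cdot 6 = 48$)
$O = -168$ ($O = \left(-7\right) 24 = -168$)
$\left(X{\left(\left(-5\right) 8 \right)} + O\right) r = \left(48 - 168\right) \left(-2306\right) = \left(-120\right) \left(-2306\right) = 276720$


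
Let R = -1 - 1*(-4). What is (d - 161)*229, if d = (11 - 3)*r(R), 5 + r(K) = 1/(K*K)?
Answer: -412429/9 ≈ -45825.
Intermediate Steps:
R = 3 (R = -1 + 4 = 3)
r(K) = -5 + K⁻² (r(K) = -5 + 1/(K*K) = -5 + 1/(K²) = -5 + K⁻²)
d = -352/9 (d = (11 - 3)*(-5 + 3⁻²) = 8*(-5 + ⅑) = 8*(-44/9) = -352/9 ≈ -39.111)
(d - 161)*229 = (-352/9 - 161)*229 = -1801/9*229 = -412429/9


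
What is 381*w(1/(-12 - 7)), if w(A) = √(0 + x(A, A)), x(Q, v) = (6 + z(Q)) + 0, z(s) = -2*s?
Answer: 762*√551/19 ≈ 941.41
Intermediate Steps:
x(Q, v) = 6 - 2*Q (x(Q, v) = (6 - 2*Q) + 0 = 6 - 2*Q)
w(A) = √(6 - 2*A) (w(A) = √(0 + (6 - 2*A)) = √(6 - 2*A))
381*w(1/(-12 - 7)) = 381*√(6 - 2/(-12 - 7)) = 381*√(6 - 2/(-19)) = 381*√(6 - 2*(-1/19)) = 381*√(6 + 2/19) = 381*√(116/19) = 381*(2*√551/19) = 762*√551/19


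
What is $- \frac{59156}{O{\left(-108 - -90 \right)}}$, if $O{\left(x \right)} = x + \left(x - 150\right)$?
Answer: $\frac{29578}{93} \approx 318.04$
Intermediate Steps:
$O{\left(x \right)} = -150 + 2 x$ ($O{\left(x \right)} = x + \left(-150 + x\right) = -150 + 2 x$)
$- \frac{59156}{O{\left(-108 - -90 \right)}} = - \frac{59156}{-150 + 2 \left(-108 - -90\right)} = - \frac{59156}{-150 + 2 \left(-108 + 90\right)} = - \frac{59156}{-150 + 2 \left(-18\right)} = - \frac{59156}{-150 - 36} = - \frac{59156}{-186} = \left(-59156\right) \left(- \frac{1}{186}\right) = \frac{29578}{93}$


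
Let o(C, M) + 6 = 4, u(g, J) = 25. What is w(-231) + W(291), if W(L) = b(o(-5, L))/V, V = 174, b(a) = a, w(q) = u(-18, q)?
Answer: 2174/87 ≈ 24.988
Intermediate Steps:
w(q) = 25
o(C, M) = -2 (o(C, M) = -6 + 4 = -2)
W(L) = -1/87 (W(L) = -2/174 = -2*1/174 = -1/87)
w(-231) + W(291) = 25 - 1/87 = 2174/87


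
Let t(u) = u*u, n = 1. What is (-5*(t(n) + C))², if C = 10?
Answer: 3025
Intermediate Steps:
t(u) = u²
(-5*(t(n) + C))² = (-5*(1² + 10))² = (-5*(1 + 10))² = (-5*11)² = (-55)² = 3025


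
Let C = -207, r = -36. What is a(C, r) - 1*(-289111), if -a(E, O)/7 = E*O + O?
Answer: 237199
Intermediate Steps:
a(E, O) = -7*O - 7*E*O (a(E, O) = -7*(E*O + O) = -7*(O + E*O) = -7*O - 7*E*O)
a(C, r) - 1*(-289111) = -7*(-36)*(1 - 207) - 1*(-289111) = -7*(-36)*(-206) + 289111 = -51912 + 289111 = 237199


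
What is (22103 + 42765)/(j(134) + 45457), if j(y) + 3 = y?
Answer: 16217/11397 ≈ 1.4229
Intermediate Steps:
j(y) = -3 + y
(22103 + 42765)/(j(134) + 45457) = (22103 + 42765)/((-3 + 134) + 45457) = 64868/(131 + 45457) = 64868/45588 = 64868*(1/45588) = 16217/11397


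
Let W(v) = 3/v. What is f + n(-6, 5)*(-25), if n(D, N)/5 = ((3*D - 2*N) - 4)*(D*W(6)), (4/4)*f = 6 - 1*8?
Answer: -12002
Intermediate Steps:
f = -2 (f = 6 - 1*8 = 6 - 8 = -2)
n(D, N) = 5*D*(-4 - 2*N + 3*D)/2 (n(D, N) = 5*(((3*D - 2*N) - 4)*(D*(3/6))) = 5*(((-2*N + 3*D) - 4)*(D*(3*(⅙)))) = 5*((-4 - 2*N + 3*D)*(D*(½))) = 5*((-4 - 2*N + 3*D)*(D/2)) = 5*(D*(-4 - 2*N + 3*D)/2) = 5*D*(-4 - 2*N + 3*D)/2)
f + n(-6, 5)*(-25) = -2 + ((5/2)*(-6)*(-4 - 2*5 + 3*(-6)))*(-25) = -2 + ((5/2)*(-6)*(-4 - 10 - 18))*(-25) = -2 + ((5/2)*(-6)*(-32))*(-25) = -2 + 480*(-25) = -2 - 12000 = -12002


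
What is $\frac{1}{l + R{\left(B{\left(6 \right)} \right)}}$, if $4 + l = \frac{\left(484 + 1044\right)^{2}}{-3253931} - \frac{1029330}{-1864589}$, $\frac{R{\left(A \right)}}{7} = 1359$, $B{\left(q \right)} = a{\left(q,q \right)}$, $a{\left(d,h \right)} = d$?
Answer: $\frac{6067243949359}{57692418670687185} \approx 0.00010517$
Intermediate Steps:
$B{\left(q \right)} = q$
$R{\left(A \right)} = 9513$ ($R{\left(A \right)} = 7 \cdot 1359 = 9513$)
$l = - \frac{25273019564982}{6067243949359}$ ($l = -4 + \left(\frac{\left(484 + 1044\right)^{2}}{-3253931} - \frac{1029330}{-1864589}\right) = -4 + \left(1528^{2} \left(- \frac{1}{3253931}\right) - - \frac{1029330}{1864589}\right) = -4 + \left(2334784 \left(- \frac{1}{3253931}\right) + \frac{1029330}{1864589}\right) = -4 + \left(- \frac{2334784}{3253931} + \frac{1029330}{1864589}\right) = -4 - \frac{1004043767546}{6067243949359} = - \frac{25273019564982}{6067243949359} \approx -4.1655$)
$\frac{1}{l + R{\left(B{\left(6 \right)} \right)}} = \frac{1}{- \frac{25273019564982}{6067243949359} + 9513} = \frac{1}{\frac{57692418670687185}{6067243949359}} = \frac{6067243949359}{57692418670687185}$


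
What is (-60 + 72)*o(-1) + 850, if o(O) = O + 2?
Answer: 862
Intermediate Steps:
o(O) = 2 + O
(-60 + 72)*o(-1) + 850 = (-60 + 72)*(2 - 1) + 850 = 12*1 + 850 = 12 + 850 = 862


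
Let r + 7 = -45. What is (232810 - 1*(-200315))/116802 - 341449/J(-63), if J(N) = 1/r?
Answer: 32918422067/1854 ≈ 1.7755e+7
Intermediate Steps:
r = -52 (r = -7 - 45 = -52)
J(N) = -1/52 (J(N) = 1/(-52) = -1/52)
(232810 - 1*(-200315))/116802 - 341449/J(-63) = (232810 - 1*(-200315))/116802 - 341449/(-1/52) = (232810 + 200315)*(1/116802) - 341449*(-52) = 433125*(1/116802) + 17755348 = 6875/1854 + 17755348 = 32918422067/1854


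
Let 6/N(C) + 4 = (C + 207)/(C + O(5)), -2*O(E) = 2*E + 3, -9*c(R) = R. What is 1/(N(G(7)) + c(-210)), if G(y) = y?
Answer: 636/14849 ≈ 0.042831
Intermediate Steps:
c(R) = -R/9
O(E) = -3/2 - E (O(E) = -(2*E + 3)/2 = -(3 + 2*E)/2 = -3/2 - E)
N(C) = 6/(-4 + (207 + C)/(-13/2 + C)) (N(C) = 6/(-4 + (C + 207)/(C + (-3/2 - 1*5))) = 6/(-4 + (207 + C)/(C + (-3/2 - 5))) = 6/(-4 + (207 + C)/(C - 13/2)) = 6/(-4 + (207 + C)/(-13/2 + C)))
1/(N(G(7)) + c(-210)) = 1/(3*(13 - 2*7)/(-233 + 3*7) - ⅑*(-210)) = 1/(3*(13 - 14)/(-233 + 21) + 70/3) = 1/(3*(-1)/(-212) + 70/3) = 1/(3*(-1/212)*(-1) + 70/3) = 1/(3/212 + 70/3) = 1/(14849/636) = 636/14849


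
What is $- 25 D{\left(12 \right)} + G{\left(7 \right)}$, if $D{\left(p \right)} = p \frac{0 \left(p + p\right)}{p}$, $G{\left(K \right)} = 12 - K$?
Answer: $5$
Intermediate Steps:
$D{\left(p \right)} = 0$ ($D{\left(p \right)} = p \frac{0 \cdot 2 p}{p} = p \frac{0}{p} = p 0 = 0$)
$- 25 D{\left(12 \right)} + G{\left(7 \right)} = \left(-25\right) 0 + \left(12 - 7\right) = 0 + \left(12 - 7\right) = 0 + 5 = 5$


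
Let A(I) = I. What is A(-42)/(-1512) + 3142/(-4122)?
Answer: -6055/8244 ≈ -0.73447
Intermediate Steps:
A(-42)/(-1512) + 3142/(-4122) = -42/(-1512) + 3142/(-4122) = -42*(-1/1512) + 3142*(-1/4122) = 1/36 - 1571/2061 = -6055/8244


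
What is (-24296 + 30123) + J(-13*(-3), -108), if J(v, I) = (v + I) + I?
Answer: 5650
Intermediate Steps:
J(v, I) = v + 2*I (J(v, I) = (I + v) + I = v + 2*I)
(-24296 + 30123) + J(-13*(-3), -108) = (-24296 + 30123) + (-13*(-3) + 2*(-108)) = 5827 + (39 - 216) = 5827 - 177 = 5650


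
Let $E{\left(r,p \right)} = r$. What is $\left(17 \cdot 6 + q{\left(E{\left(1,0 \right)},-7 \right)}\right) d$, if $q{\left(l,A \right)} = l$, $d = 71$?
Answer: $7313$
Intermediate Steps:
$\left(17 \cdot 6 + q{\left(E{\left(1,0 \right)},-7 \right)}\right) d = \left(17 \cdot 6 + 1\right) 71 = \left(102 + 1\right) 71 = 103 \cdot 71 = 7313$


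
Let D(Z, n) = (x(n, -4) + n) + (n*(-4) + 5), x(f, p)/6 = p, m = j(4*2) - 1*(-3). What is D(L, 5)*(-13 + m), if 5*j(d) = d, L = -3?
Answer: 1428/5 ≈ 285.60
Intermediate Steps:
j(d) = d/5
m = 23/5 (m = (4*2)/5 - 1*(-3) = (⅕)*8 + 3 = 8/5 + 3 = 23/5 ≈ 4.6000)
x(f, p) = 6*p
D(Z, n) = -19 - 3*n (D(Z, n) = (6*(-4) + n) + (n*(-4) + 5) = (-24 + n) + (-4*n + 5) = (-24 + n) + (5 - 4*n) = -19 - 3*n)
D(L, 5)*(-13 + m) = (-19 - 3*5)*(-13 + 23/5) = (-19 - 15)*(-42/5) = -34*(-42/5) = 1428/5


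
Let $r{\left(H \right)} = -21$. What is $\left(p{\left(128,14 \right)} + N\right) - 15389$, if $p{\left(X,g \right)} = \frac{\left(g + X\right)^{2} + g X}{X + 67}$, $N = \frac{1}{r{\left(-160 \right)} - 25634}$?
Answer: $- \frac{15284730808}{1000545} \approx -15276.0$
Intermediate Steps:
$N = - \frac{1}{25655}$ ($N = \frac{1}{-21 - 25634} = \frac{1}{-25655} = - \frac{1}{25655} \approx -3.8979 \cdot 10^{-5}$)
$p{\left(X,g \right)} = \frac{\left(X + g\right)^{2} + X g}{67 + X}$
$\left(p{\left(128,14 \right)} + N\right) - 15389 = \left(\frac{\left(128 + 14\right)^{2} + 128 \cdot 14}{67 + 128} - \frac{1}{25655}\right) - 15389 = \left(\frac{142^{2} + 1792}{195} - \frac{1}{25655}\right) - 15389 = \left(\frac{20164 + 1792}{195} - \frac{1}{25655}\right) - 15389 = \left(\frac{1}{195} \cdot 21956 - \frac{1}{25655}\right) - 15389 = \left(\frac{21956}{195} - \frac{1}{25655}\right) - 15389 = \frac{112656197}{1000545} - 15389 = - \frac{15284730808}{1000545}$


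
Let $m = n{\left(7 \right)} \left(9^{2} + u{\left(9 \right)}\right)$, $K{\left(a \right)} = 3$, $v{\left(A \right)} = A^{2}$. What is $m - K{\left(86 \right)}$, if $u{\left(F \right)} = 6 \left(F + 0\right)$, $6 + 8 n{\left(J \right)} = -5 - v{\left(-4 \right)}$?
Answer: $- \frac{3669}{8} \approx -458.63$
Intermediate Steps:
$n{\left(J \right)} = - \frac{27}{8}$ ($n{\left(J \right)} = - \frac{3}{4} + \frac{-5 - \left(-4\right)^{2}}{8} = - \frac{3}{4} + \frac{-5 - 16}{8} = - \frac{3}{4} + \frac{1}{8} \left(-21\right) = - \frac{3}{4} - \frac{21}{8} = - \frac{27}{8}$)
$u{\left(F \right)} = 6 F$
$m = - \frac{3645}{8}$ ($m = - \frac{27 \left(9^{2} + 6 \cdot 9\right)}{8} = - \frac{27 \left(81 + 54\right)}{8} = \left(- \frac{27}{8}\right) 135 = - \frac{3645}{8} \approx -455.63$)
$m - K{\left(86 \right)} = - \frac{3645}{8} - 3 = - \frac{3669}{8}$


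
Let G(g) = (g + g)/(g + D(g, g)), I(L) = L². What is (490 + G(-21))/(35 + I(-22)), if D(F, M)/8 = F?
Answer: 4412/4671 ≈ 0.94455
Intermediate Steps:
D(F, M) = 8*F
G(g) = 2/9 (G(g) = (g + g)/(g + 8*g) = (2*g)/((9*g)) = (2*g)*(1/(9*g)) = 2/9)
(490 + G(-21))/(35 + I(-22)) = (490 + 2/9)/(35 + (-22)²) = 4412/(9*(35 + 484)) = (4412/9)/519 = (4412/9)*(1/519) = 4412/4671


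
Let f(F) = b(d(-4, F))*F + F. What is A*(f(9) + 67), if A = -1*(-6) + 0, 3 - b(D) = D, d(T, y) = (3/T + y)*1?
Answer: 345/2 ≈ 172.50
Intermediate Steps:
d(T, y) = y + 3/T (d(T, y) = (y + 3/T)*1 = y + 3/T)
b(D) = 3 - D
A = 6 (A = 6 + 0 = 6)
f(F) = F + F*(15/4 - F) (f(F) = (3 - (F + 3/(-4)))*F + F = (3 - (F + 3*(-¼)))*F + F = (3 - (F - ¾))*F + F = (3 - (-¾ + F))*F + F = (3 + (¾ - F))*F + F = (15/4 - F)*F + F = F*(15/4 - F) + F = F + F*(15/4 - F))
A*(f(9) + 67) = 6*((¼)*9*(19 - 4*9) + 67) = 6*((¼)*9*(19 - 36) + 67) = 6*((¼)*9*(-17) + 67) = 6*(-153/4 + 67) = 6*(115/4) = 345/2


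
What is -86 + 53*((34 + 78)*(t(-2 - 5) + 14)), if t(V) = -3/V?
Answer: 85562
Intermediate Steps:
-86 + 53*((34 + 78)*(t(-2 - 5) + 14)) = -86 + 53*((34 + 78)*(-3/(-2 - 5) + 14)) = -86 + 53*(112*(-3/(-7) + 14)) = -86 + 53*(112*(-3*(-⅐) + 14)) = -86 + 53*(112*(3/7 + 14)) = -86 + 53*(112*(101/7)) = -86 + 53*1616 = -86 + 85648 = 85562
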